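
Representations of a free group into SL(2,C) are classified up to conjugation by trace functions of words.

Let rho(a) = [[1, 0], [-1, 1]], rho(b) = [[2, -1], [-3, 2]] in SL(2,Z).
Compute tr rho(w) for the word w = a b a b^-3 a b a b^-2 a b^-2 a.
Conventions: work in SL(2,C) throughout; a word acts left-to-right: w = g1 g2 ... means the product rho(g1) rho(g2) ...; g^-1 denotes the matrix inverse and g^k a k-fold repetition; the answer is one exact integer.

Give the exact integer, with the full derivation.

rho(a) = [[1, 0], [-1, 1]]
... * rho(b) = [[2, -1], [-3, 2]]  ->  [[2, -1], [-5, 3]]
... * rho(a) = [[1, 0], [-1, 1]]  ->  [[3, -1], [-8, 3]]
... * rho(b^-1) = [[2, 1], [3, 2]]  ->  [[3, 1], [-7, -2]]
... * rho(b^-1) = [[2, 1], [3, 2]]  ->  [[9, 5], [-20, -11]]
... * rho(b^-1) = [[2, 1], [3, 2]]  ->  [[33, 19], [-73, -42]]
... * rho(a) = [[1, 0], [-1, 1]]  ->  [[14, 19], [-31, -42]]
... * rho(b) = [[2, -1], [-3, 2]]  ->  [[-29, 24], [64, -53]]
... * rho(a) = [[1, 0], [-1, 1]]  ->  [[-53, 24], [117, -53]]
... * rho(b^-1) = [[2, 1], [3, 2]]  ->  [[-34, -5], [75, 11]]
... * rho(b^-1) = [[2, 1], [3, 2]]  ->  [[-83, -44], [183, 97]]
... * rho(a) = [[1, 0], [-1, 1]]  ->  [[-39, -44], [86, 97]]
... * rho(b^-1) = [[2, 1], [3, 2]]  ->  [[-210, -127], [463, 280]]
... * rho(b^-1) = [[2, 1], [3, 2]]  ->  [[-801, -464], [1766, 1023]]
... * rho(a) = [[1, 0], [-1, 1]]  ->  [[-337, -464], [743, 1023]]
tr = -337 + 1023 = 686

686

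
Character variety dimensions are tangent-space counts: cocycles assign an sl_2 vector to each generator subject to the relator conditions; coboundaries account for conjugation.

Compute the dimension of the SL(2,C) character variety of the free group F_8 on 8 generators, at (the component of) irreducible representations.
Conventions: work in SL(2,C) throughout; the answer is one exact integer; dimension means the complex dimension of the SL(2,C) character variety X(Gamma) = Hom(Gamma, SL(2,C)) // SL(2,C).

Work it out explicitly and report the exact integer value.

21

Here Gamma is free of rank 8 — no relator constrains a cocycle.
Z^1(Gamma, Ad rho) = (sl_2)^8: a cocycle is a free choice of one sl_2 vector per generator, so dim Z^1 = 3*8 = 24.
At an irreducible rho the centralizer of the image in sl_2 is 0, so the coboundary map sl_2 -> Z^1 is injective: dim B^1 = 3.
dim H^1 = 24 - 3 = 21, which is dim X.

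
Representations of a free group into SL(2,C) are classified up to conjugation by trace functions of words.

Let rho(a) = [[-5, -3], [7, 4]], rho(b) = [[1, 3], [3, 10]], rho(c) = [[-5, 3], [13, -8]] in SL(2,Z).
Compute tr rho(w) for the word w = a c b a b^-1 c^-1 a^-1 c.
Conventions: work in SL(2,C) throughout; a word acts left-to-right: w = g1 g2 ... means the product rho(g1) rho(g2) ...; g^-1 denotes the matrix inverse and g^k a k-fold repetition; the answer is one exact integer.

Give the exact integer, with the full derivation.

-133945

rho(a) = [[-5, -3], [7, 4]]
... * rho(c) = [[-5, 3], [13, -8]]  ->  [[-14, 9], [17, -11]]
... * rho(b) = [[1, 3], [3, 10]]  ->  [[13, 48], [-16, -59]]
... * rho(a) = [[-5, -3], [7, 4]]  ->  [[271, 153], [-333, -188]]
... * rho(b^-1) = [[10, -3], [-3, 1]]  ->  [[2251, -660], [-2766, 811]]
... * rho(c^-1) = [[-8, -3], [-13, -5]]  ->  [[-9428, -3453], [11585, 4243]]
... * rho(a^-1) = [[4, 3], [-7, -5]]  ->  [[-13541, -11019], [16639, 13540]]
... * rho(c) = [[-5, 3], [13, -8]]  ->  [[-75542, 47529], [92825, -58403]]
tr = -75542 + -58403 = -133945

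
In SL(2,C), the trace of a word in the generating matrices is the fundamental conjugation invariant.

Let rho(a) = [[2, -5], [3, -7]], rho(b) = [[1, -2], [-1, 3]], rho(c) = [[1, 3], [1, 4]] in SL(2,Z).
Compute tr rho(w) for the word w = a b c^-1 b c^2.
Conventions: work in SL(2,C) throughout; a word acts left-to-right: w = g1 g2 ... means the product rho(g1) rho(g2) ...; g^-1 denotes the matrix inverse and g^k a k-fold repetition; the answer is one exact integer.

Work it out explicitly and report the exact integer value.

rho(a) = [[2, -5], [3, -7]]
... * rho(b) = [[1, -2], [-1, 3]]  ->  [[7, -19], [10, -27]]
... * rho(c^-1) = [[4, -3], [-1, 1]]  ->  [[47, -40], [67, -57]]
... * rho(b) = [[1, -2], [-1, 3]]  ->  [[87, -214], [124, -305]]
... * rho(c) = [[1, 3], [1, 4]]  ->  [[-127, -595], [-181, -848]]
... * rho(c) = [[1, 3], [1, 4]]  ->  [[-722, -2761], [-1029, -3935]]
tr = -722 + -3935 = -4657

-4657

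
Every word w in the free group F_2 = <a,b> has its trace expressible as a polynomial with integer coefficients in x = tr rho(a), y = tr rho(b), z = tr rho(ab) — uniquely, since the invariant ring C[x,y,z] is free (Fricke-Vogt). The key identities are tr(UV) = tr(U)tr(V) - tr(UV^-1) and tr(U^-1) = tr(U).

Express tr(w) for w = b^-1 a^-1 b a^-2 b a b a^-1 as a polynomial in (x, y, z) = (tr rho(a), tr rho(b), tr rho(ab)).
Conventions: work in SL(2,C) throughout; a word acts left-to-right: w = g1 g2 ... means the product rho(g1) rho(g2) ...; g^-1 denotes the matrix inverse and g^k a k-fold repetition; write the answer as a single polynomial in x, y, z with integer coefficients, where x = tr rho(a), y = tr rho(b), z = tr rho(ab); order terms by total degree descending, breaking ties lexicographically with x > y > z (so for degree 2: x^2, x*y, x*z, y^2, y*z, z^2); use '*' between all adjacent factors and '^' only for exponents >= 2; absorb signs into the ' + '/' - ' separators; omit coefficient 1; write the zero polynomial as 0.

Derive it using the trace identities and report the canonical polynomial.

tr(b a b) = tr(b) tr(a b) - tr(a)  (reduce the b square) = y*z - x
and tr(b a b a) = tr(a b) tr(a b) - tr(1)  (split on a) = z^2 - 2
and tr(b a b a^-1) = tr(b a b) tr(a) - tr(b a b a)  (eliminate a^-1) = x*y*z - x^2 - z^2 + 2
next, tr(b a b a^-2) = tr(b a b a^-1) tr(a) - tr(b a b)  (eliminate a^-1) = x^2*y*z - x^3 - x*z^2 - y*z + 3*x
tr(a^-2 b a b a^-1) = tr(b a b a^-2) tr(a) - tr(b a b a^-1)  (eliminate a^-1) = x^3*y*z - x^4 - x^2*z^2 - 2*x*y*z + 4*x^2 + z^2 - 2
tr(b a b^2) = tr(b) tr(a b^2) - tr(a b)  (reduce the b square) = y^2*z - x*y - z
tr(a b a) = tr(a) tr(b a) - tr(b)  (reduce the a square) = x*z - y
tr(b a b^2 a) = tr(b) tr(a b a b) - tr(a b a)  (reduce the b square) = y*z^2 - x*z - y
tr(b a^-1 b a b) = tr(b a b^2) tr(a) - tr(b a b^2 a)  (eliminate a^-1) = x*y^2*z - x^2*y - y*z^2 + y
and tr(a^2) = tr(a) tr(a) - tr(1)  (reduce the a square) = x^2 - 2
next, tr(a b^2 a) = tr(b) tr(a^2 b) - tr(a^2)  (reduce the b square) = x*y*z - x^2 - y^2 + 2
tr(b a b^2 a b) = tr(b) tr(a b^2 a b) - tr(a b^2 a)  (reduce the b square) = y^2*z^2 - 2*x*y*z + x^2 - 2
and tr(a b a b a b) = tr(a b) tr(a b a b) - tr(a^-1 b^-1)  (split on a) = z^3 - 3*z
next, tr(a b a b a) = tr(a) tr(b a b a) - tr(b a b)  (reduce the a square) = x*z^2 - y*z - x
and tr(b a b^2 a b a) = tr(b) tr(a b a b a b) - tr(a b a b a)  (reduce the b square) = y*z^3 - x*z^2 - 2*y*z + x
tr(b a b a^-1 b a b) = tr(b a b^2 a b) tr(a) - tr(b a b^2 a b a)  (eliminate a^-1) = x*y^2*z^2 - 2*x^2*y*z - y*z^3 + x^3 + x*z^2 + 2*y*z - 3*x
tr(b a b a b a b a) = tr(b a b a b a) tr(b a) - tr(a b a b)  (split on b) = z^4 - 4*z^2 + 2
and tr(b a b a^-1 b a b a) = tr(b a b a b a b) tr(a) - tr(b a b a b a b a)  (eliminate a^-1) = x*y*z^3 - x^2*z^2 - z^4 - 2*x*y*z + x^2 + 4*z^2 - 2
tr(a b a^-1 b a b a^-1 b) = tr(b a b a^-1 b a b) tr(a) - tr(b a b a^-1 b a b a)  (eliminate a^-1) = x^2*y^2*z^2 - 2*x^3*y*z - 2*x*y*z^3 + x^4 + 2*x^2*z^2 + z^4 + 4*x*y*z - 4*x^2 - 4*z^2 + 2
next, tr(a^-1 b a b a^-1 b^-1 a b) = tr(a b a^-1 b a b a^-1) tr(b) - tr(a b a^-1 b a b a^-1 b)  (eliminate b^-1) = -x^2*y^2*z^2 + 2*x^3*y*z + x*y^3*z + 2*x*y*z^3 - x^4 - x^2*y^2 - 2*x^2*z^2 - y^2*z^2 - z^4 - 4*x*y*z + 4*x^2 + y^2 + 4*z^2 - 2
and tr(b a b a^-1 b^-1 a b) = tr(a b^2 a b a^-1) tr(b) - tr(a b^2 a b a^-1 b)  (eliminate b^-1) = -x*y^2*z^2 + 2*x^2*y*z + y^3*z + y*z^3 - x^3 - x*y^2 - x*z^2 - 3*y*z + 3*x
tr(b a^-2 b a b a^-1 b^-1 a) = tr(a^-1 b a b a^-1 b^-1 a b) tr(a) - tr(a^-1 b a b a^-1 b^-1 a b a)  (eliminate a^-1) = -x^3*y^2*z^2 + 2*x^4*y*z + x^2*y^3*z + 2*x^2*y*z^3 - x^5 - x^3*y^2 - 2*x^3*z^2 - x*z^4 - 6*x^2*y*z - y^3*z - y*z^3 + 5*x^3 + 2*x*y^2 + 5*x*z^2 + 3*y*z - 5*x
and tr(b^-1 a^-1 b a^-2 b a b a^-1) = tr(b a^-2 b a b a^-1 b^-1) tr(a) - tr(b a^-2 b a b a^-1 b^-1 a)  (eliminate a^-1) = x^3*y^2*z^2 - x^4*y*z - x^2*y^3*z - 2*x^2*y*z^3 + x^3*y^2 + x^3*z^2 + x*z^4 + 4*x^2*y*z + y^3*z + y*z^3 - x^3 - 2*x*y^2 - 4*x*z^2 - 3*y*z + 3*x

x^3*y^2*z^2 - x^4*y*z - x^2*y^3*z - 2*x^2*y*z^3 + x^3*y^2 + x^3*z^2 + x*z^4 + 4*x^2*y*z + y^3*z + y*z^3 - x^3 - 2*x*y^2 - 4*x*z^2 - 3*y*z + 3*x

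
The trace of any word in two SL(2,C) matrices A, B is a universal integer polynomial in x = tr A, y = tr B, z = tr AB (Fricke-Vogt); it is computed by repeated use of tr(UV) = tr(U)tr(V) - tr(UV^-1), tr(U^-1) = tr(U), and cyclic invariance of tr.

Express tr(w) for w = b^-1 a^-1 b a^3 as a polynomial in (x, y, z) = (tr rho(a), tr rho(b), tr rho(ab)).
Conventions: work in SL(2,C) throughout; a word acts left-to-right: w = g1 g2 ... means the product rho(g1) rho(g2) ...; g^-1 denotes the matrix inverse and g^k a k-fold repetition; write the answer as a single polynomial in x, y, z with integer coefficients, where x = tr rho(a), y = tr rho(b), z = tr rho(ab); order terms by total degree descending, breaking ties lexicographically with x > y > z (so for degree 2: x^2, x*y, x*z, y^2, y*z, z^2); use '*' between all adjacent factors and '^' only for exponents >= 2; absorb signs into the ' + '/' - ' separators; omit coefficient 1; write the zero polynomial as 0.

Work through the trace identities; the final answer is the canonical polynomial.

tr(a^2) = tr(a)*tr(a) - tr(1)   [square of a] = x^2 - 2
apply: tr(a^3) = tr(a)*tr(a^2) - tr(a)   [square of a] = x^3 - 3*x
tr(b a^2) = tr(a)*tr(b a) - tr(b)   [square of a] = x*z - y
apply: tr(a b a^2) = tr(a)*tr(b a^2) - tr(b a)   [square of a] = x^2*z - x*y - z
use: tr(a b a^3) = tr(a)*tr(a b a^2) - tr(a b a)   [square of a] = x^3*z - x^2*y - 2*x*z + y
use: tr(b a b a) = tr(a b)*tr(a b) - tr(1)   [split at a repeated a] = z^2 - 2
tr(b a b) = tr(b)*tr(a b) - tr(a)   [square of b] = y*z - x
use: tr(a b a b a) = tr(a)*tr(b a b a) - tr(b a b)   [square of a] = x*z^2 - y*z - x
tr(a b a^3 b) = tr(a)*tr(a b a b a) - tr(a b a b)   [square of a] = x^2*z^2 - x*y*z - x^2 - z^2 + 2
tr(b a^3 b^-1 a) = tr(a b a^3)*tr(b) - tr(a b a^3 b)   [inverse elimination on b] = x^3*y*z - x^2*y^2 - x^2*z^2 - x*y*z + x^2 + y^2 + z^2 - 2
use: tr(b^-1 a^-1 b a^3) = tr(b a^3 b^-1)*tr(a) - tr(b a^3 b^-1 a)   [inverse elimination on a] = -x^3*y*z + x^4 + x^2*y^2 + x^2*z^2 + x*y*z - 4*x^2 - y^2 - z^2 + 2

-x^3*y*z + x^4 + x^2*y^2 + x^2*z^2 + x*y*z - 4*x^2 - y^2 - z^2 + 2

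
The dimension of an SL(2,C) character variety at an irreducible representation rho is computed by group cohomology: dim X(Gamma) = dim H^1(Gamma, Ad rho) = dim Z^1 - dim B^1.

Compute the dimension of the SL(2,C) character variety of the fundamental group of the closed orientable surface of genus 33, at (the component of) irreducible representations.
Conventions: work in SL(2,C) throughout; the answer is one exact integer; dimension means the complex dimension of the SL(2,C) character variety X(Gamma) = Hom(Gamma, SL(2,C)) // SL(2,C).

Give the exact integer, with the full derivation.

192

Gamma = pi_1(Sigma_33) = < a_1, b_1, ..., a_33, b_33 | prod [a_i, b_i] > has 2g = 66 generators and 1 relator.
Before the relator condition, cocycle space has dim 3*66 = 198.
d_2 is surjective at irreducible rho (its cokernel H^2 is dual to H^0 = 0), so dim Z^1 = 198 - 3 = 195.
As always at irreducible rho, dim B^1 = 3.
dim H^1 = 195 - 3 = 192 = dim X.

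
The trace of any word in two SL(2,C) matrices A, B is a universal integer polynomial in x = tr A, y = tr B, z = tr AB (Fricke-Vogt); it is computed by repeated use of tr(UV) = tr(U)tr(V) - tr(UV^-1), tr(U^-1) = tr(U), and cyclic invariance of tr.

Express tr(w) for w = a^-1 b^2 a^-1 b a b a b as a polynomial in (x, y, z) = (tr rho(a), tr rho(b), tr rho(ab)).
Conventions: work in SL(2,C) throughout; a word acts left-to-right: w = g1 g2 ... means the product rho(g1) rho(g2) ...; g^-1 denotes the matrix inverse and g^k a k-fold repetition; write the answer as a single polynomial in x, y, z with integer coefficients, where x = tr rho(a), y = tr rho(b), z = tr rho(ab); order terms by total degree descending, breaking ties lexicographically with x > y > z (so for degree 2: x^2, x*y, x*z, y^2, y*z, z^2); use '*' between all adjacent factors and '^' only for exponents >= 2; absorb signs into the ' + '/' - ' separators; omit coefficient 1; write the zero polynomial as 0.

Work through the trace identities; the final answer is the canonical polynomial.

tr(a b a b) = tr(a b)*tr(a b) - tr(1)  (split on a) = z^2 - 2
tr(a b a) = tr(a)*tr(b a) - tr(b)  (reduce the a square) = x*z - y
tr(b a b a b) = tr(b)*tr(a b a b) - tr(a b a)  (reduce the b square) = y*z^2 - x*z - y
tr(b^2 a b a b) = tr(b)*tr(b a b a b) - tr(b a b a)  (reduce the b square) = y^2*z^2 - x*y*z - y^2 - z^2 + 2
tr(b^3 a b a b) = tr(b)*tr(b^2 a b a b) - tr(b^2 a b a)  (reduce the b square) = y^3*z^2 - x*y^2*z - y^3 - 2*y*z^2 + x*z + 3*y
tr(a b a b a b) = tr(b a)*tr(b a b a) - tr(b^-1 a^-1)  (split on b) = z^3 - 3*z
tr(b a b) = tr(b)*tr(a b) - tr(a)  (reduce the b square) = y*z - x
tr(a b a b a) = tr(a)*tr(b a b a) - tr(b a b)  (reduce the a square) = x*z^2 - y*z - x
tr(a b a b a b^2) = tr(b)*tr(a b a b a b) - tr(a b a b a)  (reduce the b square) = y*z^3 - x*z^2 - 2*y*z + x
tr(b^3 a b a b a) = tr(b)*tr(a b a b a b^2) - tr(a b a b a b)  (reduce the b square) = y^2*z^3 - x*y*z^2 - 2*y^2*z - z^3 + x*y + 3*z
tr(b a b a b a^-1 b^2) = tr(b^3 a b a b)*tr(a) - tr(b^3 a b a b a)  (eliminate a^-1) = x*y^3*z^2 - x^2*y^2*z - y^2*z^3 - x*y^3 - x*y*z^2 + x^2*z + 2*y^2*z + z^3 + 2*x*y - 3*z
tr(a b a b a b a b) = tr(b a)*tr(b a b a b a) - tr(b^-1 a^-1 b^-1 a^-1)  (split on b) = z^4 - 4*z^2 + 2
tr(a b a b a b a) = tr(a)*tr(b a b a b a) - tr(b a b a b)  (reduce the a square) = x*z^3 - y*z^2 - 2*x*z + y
tr(b^2 a b a b a b a) = tr(b)*tr(a b a b a b a b) - tr(a b a b a b a)  (reduce the b square) = y*z^4 - x*z^3 - 3*y*z^2 + 2*x*z + y
tr(b a b a b a^-1 b^2 a) = tr(b^2 a b a b a b)*tr(a) - tr(b^2 a b a b a b a)  (eliminate a^-1) = x*y^2*z^3 - x^2*y*z^2 - y*z^4 - 2*x*y^2*z + x^2*y + 3*y*z^2 + x*z - y
tr(a^-1 b^2 a^-1 b a b a b) = tr(b a b a b a^-1 b^2)*tr(a) - tr(b a b a b a^-1 b^2 a)  (eliminate a^-1) = x^2*y^3*z^2 - x^3*y^2*z - 2*x*y^2*z^3 - x^2*y^3 + y*z^4 + x^3*z + 4*x*y^2*z + x*z^3 + x^2*y - 3*y*z^2 - 4*x*z + y

x^2*y^3*z^2 - x^3*y^2*z - 2*x*y^2*z^3 - x^2*y^3 + y*z^4 + x^3*z + 4*x*y^2*z + x*z^3 + x^2*y - 3*y*z^2 - 4*x*z + y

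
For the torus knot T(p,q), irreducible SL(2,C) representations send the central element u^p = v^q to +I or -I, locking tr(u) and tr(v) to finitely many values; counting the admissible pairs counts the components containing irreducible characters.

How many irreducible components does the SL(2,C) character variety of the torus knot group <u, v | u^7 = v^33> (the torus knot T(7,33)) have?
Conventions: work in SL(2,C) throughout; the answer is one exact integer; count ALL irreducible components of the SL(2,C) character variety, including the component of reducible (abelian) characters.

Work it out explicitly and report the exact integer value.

Gamma = < u, v | u^7 = v^33 > (torus knot T(7,33)); the central element u^7 = v^33 acts as +I or -I in any irreducible SL(2,C) representation.
So on each irreducible component the traces are pinned: tr(u) = 2*cos(pi*alpha/7) with 1 <= alpha <= 6, tr(v) = 2*cos(pi*beta/33) with 1 <= beta <= 32.
Consistency of u^7 = (-1)^alpha I with v^33 = (-1)^beta I forces alpha = beta (mod 2).
Counting: 3 odd alphas x 16 odd betas + 3 even alphas x 16 even betas = 48 + 48 = 96.
That is 96 components of irreducible characters, and with the reducible (abelian) component the total is 97.

97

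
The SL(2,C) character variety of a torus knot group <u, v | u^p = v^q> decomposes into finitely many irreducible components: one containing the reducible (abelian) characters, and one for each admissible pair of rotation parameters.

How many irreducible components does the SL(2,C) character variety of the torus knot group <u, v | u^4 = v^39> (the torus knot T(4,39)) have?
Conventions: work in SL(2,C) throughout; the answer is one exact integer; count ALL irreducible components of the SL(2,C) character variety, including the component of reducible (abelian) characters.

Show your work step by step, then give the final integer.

58

In the torus knot group T(4,39), u^4 = v^39 is central, so an irreducible representation sends it to +I or -I (Schur).
This locks tr(u) to 2*cos(pi*alpha/4), alpha in 1..3, and tr(v) to 2*cos(pi*beta/39), beta in 1..38, on each component of irreducible characters.
Consistency of u^4 = (-1)^alpha I with v^39 = (-1)^beta I forces alpha = beta (mod 2).
Counting: 2 odd alphas x 19 odd betas + 1 even alphas x 19 even betas = 38 + 19 = 57.
Total: 57 irreducible-character components + 1 reducible (abelian) component = 58.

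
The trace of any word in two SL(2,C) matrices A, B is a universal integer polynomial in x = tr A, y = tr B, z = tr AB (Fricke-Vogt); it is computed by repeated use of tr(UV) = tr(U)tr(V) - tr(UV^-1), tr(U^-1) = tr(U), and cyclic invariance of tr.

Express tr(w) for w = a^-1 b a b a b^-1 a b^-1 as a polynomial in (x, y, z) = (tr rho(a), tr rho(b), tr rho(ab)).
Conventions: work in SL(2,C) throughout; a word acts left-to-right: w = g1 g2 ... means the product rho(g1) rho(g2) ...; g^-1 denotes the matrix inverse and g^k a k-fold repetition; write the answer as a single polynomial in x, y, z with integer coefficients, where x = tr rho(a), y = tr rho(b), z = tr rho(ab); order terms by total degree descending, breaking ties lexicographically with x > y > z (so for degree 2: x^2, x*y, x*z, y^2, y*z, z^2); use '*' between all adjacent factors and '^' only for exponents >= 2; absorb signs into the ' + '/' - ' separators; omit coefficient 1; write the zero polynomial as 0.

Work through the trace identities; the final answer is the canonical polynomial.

trace(a b a) = trace(a)*trace(b a) - trace(b) = x*z - y
next, trace(b a b a) = trace(a b)*trace(a b) - trace(1) = z^2 - 2
trace(b a b) = trace(b)*trace(a b) - trace(a) = y*z - x
next, trace(a b a^2 b) = trace(a)*trace(b a b a) - trace(b a b) = x*z^2 - y*z - x
trace(a b a^2) = trace(a)*trace(b a^2) - trace(b a) = x^2*z - x*y - z
trace(b a b a^2 b) = trace(b)*trace(a b a^2 b) - trace(a b a^2) = x*y*z^2 - x^2*z - y^2*z + z
trace(b a b a b a) = trace(a b)*trace(a b a b) - trace(a^-1 b^-1) = z^3 - 3*z
trace(b a b a b) = trace(b)*trace(a b a b) - trace(a b a) = y*z^2 - x*z - y
and trace(b a b a^2 b a) = trace(a)*trace(b a b a b a) - trace(b a b a b) = x*z^3 - y*z^2 - 2*x*z + y
trace(a b a^-1 b a b a) = trace(b a b a^2 b)*trace(a) - trace(b a b a^2 b a) = x^2*y*z^2 - x^3*z - x*y^2*z - x*z^3 + y*z^2 + 3*x*z - y
and trace(b a b a b a b) = trace(b)*trace(a b a b a b) - trace(a b a b a) = y*z^3 - x*z^2 - 2*y*z + x
and trace(b a b a b a b a) = trace(b a)*trace(b a b a b a) - trace(b^-1 a^-1 b^-1 a^-1) = z^4 - 4*z^2 + 2
and trace(a b a^-1 b a b a b) = trace(b a b a b a b)*trace(a) - trace(b a b a b a b a) = x*y*z^3 - x^2*z^2 - z^4 - 2*x*y*z + x^2 + 4*z^2 - 2
and trace(a^-1 b a b a b^-1 a b) = trace(a b a^-1 b a b a)*trace(b) - trace(a b a^-1 b a b a b) = x^2*y^2*z^2 - x^3*y*z - x*y^3*z - 2*x*y*z^3 + x^2*z^2 + y^2*z^2 + z^4 + 5*x*y*z - x^2 - y^2 - 4*z^2 + 2
trace(a^-1 b a b a b^-1 a b^-1) = trace(a^-1 b a b a b^-1 a)*trace(b) - trace(a^-1 b a b a b^-1 a b) = -x^2*y^2*z^2 + x^3*y*z + x*y^3*z + 2*x*y*z^3 - x^2*z^2 - y^2*z^2 - z^4 - 4*x*y*z + x^2 + 4*z^2 - 2

-x^2*y^2*z^2 + x^3*y*z + x*y^3*z + 2*x*y*z^3 - x^2*z^2 - y^2*z^2 - z^4 - 4*x*y*z + x^2 + 4*z^2 - 2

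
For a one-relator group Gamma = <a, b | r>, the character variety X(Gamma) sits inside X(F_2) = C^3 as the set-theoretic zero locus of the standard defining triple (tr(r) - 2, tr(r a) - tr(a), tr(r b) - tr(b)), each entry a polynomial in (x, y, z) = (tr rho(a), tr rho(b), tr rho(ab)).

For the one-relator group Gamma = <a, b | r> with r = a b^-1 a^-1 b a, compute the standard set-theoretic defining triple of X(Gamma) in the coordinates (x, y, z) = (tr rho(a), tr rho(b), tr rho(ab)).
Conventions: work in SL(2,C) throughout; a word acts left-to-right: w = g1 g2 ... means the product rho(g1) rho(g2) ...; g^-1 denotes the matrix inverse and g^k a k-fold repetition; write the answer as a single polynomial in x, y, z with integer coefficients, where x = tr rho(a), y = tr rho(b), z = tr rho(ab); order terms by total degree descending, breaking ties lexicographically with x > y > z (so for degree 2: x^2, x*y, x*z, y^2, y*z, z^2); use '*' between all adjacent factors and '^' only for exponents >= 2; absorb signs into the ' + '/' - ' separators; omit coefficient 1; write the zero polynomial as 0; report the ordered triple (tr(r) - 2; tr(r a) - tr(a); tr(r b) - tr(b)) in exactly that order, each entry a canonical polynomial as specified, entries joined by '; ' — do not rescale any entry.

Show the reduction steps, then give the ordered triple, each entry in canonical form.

-x^2*y*z + x^3 + x*y^2 + x*z^2 - 3*x - 2; -x^3*y*z + x^4 + x^2*y^2 + x^2*z^2 + x*y*z - 4*x^2 - y^2 - z^2 - x + 2; -x*y*z^2 + x^2*z + y^2*z + z^3 - y - 3*z

use: tr(a^2) = tr(a)*tr(a) - tr(1)   [square of a] = x^2 - 2
apply: tr(b a^2) = tr(a)*tr(b a) - tr(b)   [square of a] = x*z - y
tr(a b a^2) = tr(a)*tr(b a^2) - tr(b a)   [square of a] = x^2*z - x*y - z
use: tr(b a b a) = tr(b a)*tr(b a) - tr(1)   [split at a repeated b] = z^2 - 2
tr(b a b) = tr(b)*tr(a b) - tr(a)   [square of b] = y*z - x
apply: tr(a b a^2 b) = tr(a)*tr(b a b a) - tr(b a b)   [square of a] = x*z^2 - y*z - x
tr(b a^2 b^-1 a) = tr(a b a^2)*tr(b) - tr(a b a^2 b)   [inverse elimination on b] = x^2*y*z - x*y^2 - x*z^2 + x
use: tr(a b^-1 a^-1 b a) = tr(b a^2 b^-1)*tr(a) - tr(b a^2 b^-1 a)   [inverse elimination on a] = -x^2*y*z + x^3 + x*y^2 + x*z^2 - 3*x
use: tr(b^2 a^2) = tr(b)*tr(a^2 b) - tr(a^2) = x*y*z - x^2 - y^2 + 2
apply: tr(b a^3 b) = tr(a)*tr(b^2 a^2) - tr(b^2 a) = x^2*y*z - x^3 - x*y^2 - y*z + 3*x
tr(b a^3 b a) = tr(a)*tr(a b a b a) - tr(a b a b) = x^2*z^2 - x*y*z - x^2 - z^2 + 2
apply: tr(a^-1 b a^3 b) = tr(b a^3 b)*tr(a) - tr(b a^3 b a) = x^3*y*z - x^4 - x^2*y^2 - x^2*z^2 + 4*x^2 + z^2 - 2
tr(a b^-1 a^-1 b a^2) = tr(a^-1 b a^3)*tr(b) - tr(a^-1 b a^3 b) = -x^3*y*z + x^4 + x^2*y^2 + x^2*z^2 + x*y*z - 4*x^2 - y^2 - z^2 + 2
apply: tr(b a b a b) = tr(b)*tr(a b a b) - tr(a b a) = y*z^2 - x*z - y
apply: tr(b a b a b a) = tr(b a)*tr(b a b a) - tr(b^-1 a^-1) = z^3 - 3*z
tr(a^-1 b a b a b) = tr(b a b a b)*tr(a) - tr(b a b a b a) = x*y*z^2 - x^2*z - z^3 - x*y + 3*z
tr(a b^-1 a^-1 b a b) = tr(a^-1 b a b a)*tr(b) - tr(a^-1 b a b a b) = -x*y*z^2 + x^2*z + y^2*z + z^3 - 3*z
assemble the triple (tr(r) - 2; tr(r a) - x; tr(r b) - y)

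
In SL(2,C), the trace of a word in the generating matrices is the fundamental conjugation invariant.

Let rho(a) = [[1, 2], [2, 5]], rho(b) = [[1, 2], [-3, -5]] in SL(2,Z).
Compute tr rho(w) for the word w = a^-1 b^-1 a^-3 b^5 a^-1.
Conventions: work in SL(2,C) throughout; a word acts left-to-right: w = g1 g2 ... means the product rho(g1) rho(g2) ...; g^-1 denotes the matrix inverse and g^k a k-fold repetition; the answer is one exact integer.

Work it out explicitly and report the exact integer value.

rho(a^-1) = [[5, -2], [-2, 1]]
... * rho(b^-1) = [[-5, -2], [3, 1]]  ->  [[-31, -12], [13, 5]]
... * rho(a^-1) = [[5, -2], [-2, 1]]  ->  [[-131, 50], [55, -21]]
... * rho(a^-1) = [[5, -2], [-2, 1]]  ->  [[-755, 312], [317, -131]]
... * rho(a^-1) = [[5, -2], [-2, 1]]  ->  [[-4399, 1822], [1847, -765]]
... * rho(b) = [[1, 2], [-3, -5]]  ->  [[-9865, -17908], [4142, 7519]]
... * rho(b) = [[1, 2], [-3, -5]]  ->  [[43859, 69810], [-18415, -29311]]
... * rho(b) = [[1, 2], [-3, -5]]  ->  [[-165571, -261332], [69518, 109725]]
... * rho(b) = [[1, 2], [-3, -5]]  ->  [[618425, 975518], [-259657, -409589]]
... * rho(b) = [[1, 2], [-3, -5]]  ->  [[-2308129, -3640740], [969110, 1528631]]
... * rho(a^-1) = [[5, -2], [-2, 1]]  ->  [[-4259165, 975518], [1788288, -409589]]
tr = -4259165 + -409589 = -4668754

-4668754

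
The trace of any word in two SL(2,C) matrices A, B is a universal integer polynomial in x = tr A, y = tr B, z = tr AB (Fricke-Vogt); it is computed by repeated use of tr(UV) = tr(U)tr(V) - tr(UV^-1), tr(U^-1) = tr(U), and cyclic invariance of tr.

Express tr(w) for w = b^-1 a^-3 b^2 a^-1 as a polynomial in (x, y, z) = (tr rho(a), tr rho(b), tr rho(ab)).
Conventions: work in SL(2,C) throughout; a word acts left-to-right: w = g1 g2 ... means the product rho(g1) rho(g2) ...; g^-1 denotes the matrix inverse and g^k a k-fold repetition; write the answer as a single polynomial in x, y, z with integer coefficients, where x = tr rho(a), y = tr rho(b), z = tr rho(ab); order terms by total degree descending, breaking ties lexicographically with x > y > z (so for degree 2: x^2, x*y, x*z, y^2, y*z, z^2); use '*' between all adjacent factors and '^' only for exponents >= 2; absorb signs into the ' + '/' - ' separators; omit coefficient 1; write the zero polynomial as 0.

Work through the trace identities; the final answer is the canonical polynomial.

x^3*y^2*z - x^2*y^3 - x^2*y*z^2 - x^3*z - x*y^2*z + 2*x^2*y + y^3 + y*z^2 + 2*x*z - 3*y

tr(a^-1 b) = tr(b)*tr(a) - tr(b a)  (eliminate a^-1) = x*y - z
tr(a^-2 b) = tr(a^-1 b)*tr(a) - tr(a^-1 b a)  (eliminate a^-1) = x^2*y - x*z - y
tr(a^2 b) = tr(a)*tr(b a) - tr(b)  (reduce the a square) = x*z - y
tr(a^2) = tr(a)*tr(a) - tr(1)  (reduce the a square) = x^2 - 2
tr(a b^2 a) = tr(b)*tr(a^2 b) - tr(a^2)  (reduce the b square) = x*y*z - x^2 - y^2 + 2
tr(a b a b) = tr(a b)*tr(a b) - tr(1)  (split on a) = z^2 - 2
tr(a b^2 a b) = tr(b)*tr(a b a b) - tr(a b a)  (reduce the b square) = y*z^2 - x*z - y
tr(b^2 a b^-1 a) = tr(a b^2 a)*tr(b) - tr(a b^2 a b)  (eliminate b^-1) = x*y^2*z - x^2*y - y^3 - y*z^2 + x*z + 3*y
tr(a^-1 b^2 a b^-1) = tr(b^2 a b^-1)*tr(a) - tr(b^2 a b^-1 a)  (eliminate a^-1) = -x*y^2*z + x^2*y + y^3 + y*z^2 - 3*y
tr(b^-1 a^-2 b^2 a) = tr(a^-1 b^2 a b^-1)*tr(a) - tr(a^-1 b^2 a b^-1 a)  (eliminate a^-1) = -x^2*y^2*z + x^3*y + x*y^3 + x*y*z^2 - 3*x*y - z
tr(a^-2 b^2 a^-1 b^-1) = tr(b^-1 a^-2 b^2)*tr(a) - tr(b^-1 a^-2 b^2 a)  (eliminate a^-1) = x^2*y^2*z - x*y^3 - x*y*z^2 - x^2*z + 2*x*y + z
tr(a^-1 b^2 a^-1 b^-1) = tr(b^-1 a^-1 b^2)*tr(a) - tr(b^-1 a^-1 b^2 a)  (eliminate a^-1) = x*y^2*z - y^3 - y*z^2 - x*z + 3*y
tr(b^-1 a^-3 b^2 a^-1) = tr(a^-2 b^2 a^-1 b^-1)*tr(a) - tr(a^-2 b^2 a^-1 b^-1 a)  (eliminate a^-1) = x^3*y^2*z - x^2*y^3 - x^2*y*z^2 - x^3*z - x*y^2*z + 2*x^2*y + y^3 + y*z^2 + 2*x*z - 3*y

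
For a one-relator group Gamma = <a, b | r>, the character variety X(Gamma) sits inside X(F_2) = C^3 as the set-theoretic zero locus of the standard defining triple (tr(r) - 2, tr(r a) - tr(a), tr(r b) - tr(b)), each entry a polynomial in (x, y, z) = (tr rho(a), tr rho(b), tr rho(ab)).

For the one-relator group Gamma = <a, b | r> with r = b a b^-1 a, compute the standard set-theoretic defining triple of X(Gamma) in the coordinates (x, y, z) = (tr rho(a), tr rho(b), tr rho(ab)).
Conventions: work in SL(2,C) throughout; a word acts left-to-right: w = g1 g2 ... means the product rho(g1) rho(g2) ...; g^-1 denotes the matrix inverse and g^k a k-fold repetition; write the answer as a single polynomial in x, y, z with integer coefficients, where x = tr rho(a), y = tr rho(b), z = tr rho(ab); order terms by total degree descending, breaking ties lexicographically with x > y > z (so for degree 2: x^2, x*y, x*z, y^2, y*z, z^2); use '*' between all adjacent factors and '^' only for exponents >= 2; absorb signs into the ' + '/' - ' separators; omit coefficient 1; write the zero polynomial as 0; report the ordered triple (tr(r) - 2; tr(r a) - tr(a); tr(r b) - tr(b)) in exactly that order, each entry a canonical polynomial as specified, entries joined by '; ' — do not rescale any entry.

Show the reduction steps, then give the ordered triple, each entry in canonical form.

trace(a b a) = trace(a) * trace(b a) - trace(b) = x*z - y
trace(a b a b) = trace(b a) * trace(b a) - trace(1)   [split at repeated b] = z^2 - 2
apply: trace(b a b^-1 a) = trace(a b a) * trace(b) - trace(a b a b) = x*y*z - y^2 - z^2 + 2
apply: trace(a^2 b a) = trace(a) * trace(a b a) - trace(a b)   [square of a] = x^2*z - x*y - z
apply: trace(b a b) = trace(b) * trace(a b) - trace(a)   [square of b] = y*z - x
use: trace(a^2 b a b) = trace(a) * trace(b a b a) - trace(b a b)   [square of a] = x*z^2 - y*z - x
trace(b a b^-1 a^2) = trace(a^2 b a) * trace(b) - trace(a^2 b a b)   [inverse elimination on b] = x^2*y*z - x*y^2 - x*z^2 + x
trace(a^2) = trace(a) * trace(a) - trace(1) = x^2 - 2
apply: trace(a b^2 a) = trace(b) * trace(a^2 b) - trace(a^2) = x*y*z - x^2 - y^2 + 2
apply: trace(a b^2 a b) = trace(b) * trace(a b a b) - trace(a b a) = y*z^2 - x*z - y
apply: trace(b a b^-1 a b) = trace(a b^2 a) * trace(b) - trace(a b^2 a b) = x*y^2*z - x^2*y - y^3 - y*z^2 + x*z + 3*y
assemble the triple (trace(r) - 2; trace(r a) - x; trace(r b) - y)

x*y*z - y^2 - z^2; x^2*y*z - x*y^2 - x*z^2; x*y^2*z - x^2*y - y^3 - y*z^2 + x*z + 2*y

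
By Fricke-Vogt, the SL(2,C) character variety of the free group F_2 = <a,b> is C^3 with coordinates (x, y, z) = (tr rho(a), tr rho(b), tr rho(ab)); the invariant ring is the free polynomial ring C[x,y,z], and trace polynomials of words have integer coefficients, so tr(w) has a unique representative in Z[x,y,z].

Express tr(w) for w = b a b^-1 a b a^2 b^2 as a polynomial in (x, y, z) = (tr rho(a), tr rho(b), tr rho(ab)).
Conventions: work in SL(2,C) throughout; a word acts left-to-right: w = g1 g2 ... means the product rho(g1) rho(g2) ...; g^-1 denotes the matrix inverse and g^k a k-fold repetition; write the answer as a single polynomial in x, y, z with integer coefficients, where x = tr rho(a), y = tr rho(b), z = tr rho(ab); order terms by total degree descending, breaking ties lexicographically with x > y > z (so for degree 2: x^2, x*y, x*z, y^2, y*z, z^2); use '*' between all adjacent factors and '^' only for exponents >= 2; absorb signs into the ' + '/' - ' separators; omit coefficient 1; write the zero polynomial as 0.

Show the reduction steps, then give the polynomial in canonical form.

x^2*y^3*z^2 - x^3*y^2*z - 2*x*y^4*z - x*y^2*z^3 + x^2*y^3 + y^5 + y^3*z^2 + 5*x*y^2*z + x*z^3 - x^2*y - 5*y^3 - 2*y*z^2 - 2*x*z + 5*y

tr(a b a b) = tr(b a)*tr(b a) - tr(1)   [split at repeated b] = z^2 - 2
tr(a b a) = tr(a)*tr(b a) - tr(b) = x*z - y
tr(b^2 a b a) = tr(b)*tr(a b a b) - tr(a b a) = y*z^2 - x*z - y
tr(b a b) = tr(b)*tr(a b) - tr(a) = y*z - x
tr(b^2 a b) = tr(b)*tr(b a b) - tr(b a) = y^2*z - x*y - z
tr(b a^2 b^2 a) = tr(a)*tr(b^2 a b a) - tr(b^2 a b) = x*y*z^2 - x^2*z - y^2*z + z
tr(b^2) = tr(b)*tr(b) - tr(1) = y^2 - 2
tr(b^3) = tr(b)*tr(b^2) - tr(b) = y^3 - 3*y
tr(b a^2 b^2) = tr(a)*tr(b^3 a) - tr(b^3) = x*y^2*z - x^2*y - y^3 - x*z + 3*y
tr(b a^2 b a^2 b) = tr(a)*tr(b a^2 b^2 a) - tr(b a^2 b^2) = x^2*y*z^2 - x^3*z - 2*x*y^2*z + x^2*y + y^3 + 2*x*z - 3*y
tr(b a^2 b a) = tr(a)*tr(b a b a) - tr(b a b) = x*z^2 - y*z - x
tr(a^2) = tr(a)*tr(a) - tr(1) = x^2 - 2
tr(b a^2 b) = tr(b)*tr(a^2 b) - tr(a^2) = x*y*z - x^2 - y^2 + 2
tr(b a^2 b a^2) = tr(a)*tr(b a^2 b a) - tr(b a^2 b) = x^2*z^2 - 2*x*y*z + y^2 - 2
tr(a b a^2 b^3 a) = tr(b)*tr(b a^2 b a^2 b) - tr(b a^2 b a^2) = x^2*y^2*z^2 - x^3*y*z - 2*x*y^3*z + x^2*y^2 - x^2*z^2 + y^4 + 4*x*y*z - 4*y^2 + 2
tr(a b a b a b) = tr(a b a b)*tr(a b) - tr(b a)   [split at repeated a] = z^3 - 3*z
tr(b^2 a b a b a) = tr(b)*tr(a b a b a b) - tr(a b a b a) = y*z^3 - x*z^2 - 2*y*z + x
tr(b^2 a b a b) = tr(b)*tr(b a b a b) - tr(b a b a) = y^2*z^2 - x*y*z - y^2 - z^2 + 2
tr(b a b a b a^2 b) = tr(a)*tr(b^2 a b a b a) - tr(b^2 a b a b) = x*y*z^3 - x^2*z^2 - y^2*z^2 - x*y*z + x^2 + y^2 + z^2 - 2
tr(b a b a b a^2) = tr(a)*tr(b a b a b a) - tr(b a b a b) = x*z^3 - y*z^2 - 2*x*z + y
tr(a b a^2 b^3 a b) = tr(b)*tr(b a b a b a^2 b) - tr(b a b a b a^2) = x*y^2*z^3 - x^2*y*z^2 - y^3*z^2 - x*y^2*z - x*z^3 + x^2*y + y^3 + 2*y*z^2 + 2*x*z - 3*y
tr(b a b^-1 a b a^2 b^2) = tr(a b a^2 b^3 a)*tr(b) - tr(a b a^2 b^3 a b) = x^2*y^3*z^2 - x^3*y^2*z - 2*x*y^4*z - x*y^2*z^3 + x^2*y^3 + y^5 + y^3*z^2 + 5*x*y^2*z + x*z^3 - x^2*y - 5*y^3 - 2*y*z^2 - 2*x*z + 5*y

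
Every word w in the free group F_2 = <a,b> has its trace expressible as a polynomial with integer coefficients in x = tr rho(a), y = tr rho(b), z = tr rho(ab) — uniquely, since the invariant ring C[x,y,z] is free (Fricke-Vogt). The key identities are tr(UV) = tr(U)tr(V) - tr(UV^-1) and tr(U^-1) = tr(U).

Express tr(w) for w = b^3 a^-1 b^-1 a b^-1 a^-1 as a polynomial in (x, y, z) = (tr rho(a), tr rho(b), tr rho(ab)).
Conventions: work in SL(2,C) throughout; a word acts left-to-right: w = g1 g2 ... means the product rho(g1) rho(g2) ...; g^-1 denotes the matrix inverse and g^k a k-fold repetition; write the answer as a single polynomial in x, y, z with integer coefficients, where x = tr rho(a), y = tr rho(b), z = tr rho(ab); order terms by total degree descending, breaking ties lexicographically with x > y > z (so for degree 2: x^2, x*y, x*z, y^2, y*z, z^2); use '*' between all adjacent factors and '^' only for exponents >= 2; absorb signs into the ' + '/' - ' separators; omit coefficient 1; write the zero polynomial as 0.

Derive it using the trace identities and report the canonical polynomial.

x^2*y^4*z - x^3*y^3 - x*y^5 - 2*x*y^3*z^2 - x^2*y^2*z + y^4*z + y^2*z^3 + 2*x^3*y + 6*x*y^3 + 3*x*y*z^2 - x^2*z - 5*y^2*z - z^3 - 7*x*y + 3*z

tr(b^2 a) = tr(b) * tr(a b) - tr(a)  (reduce the b square) = y*z - x
tr(b^2) = tr(b) * tr(b) - tr(1)  (reduce the b square) = y^2 - 2
tr(a b^2 a) = tr(a) * tr(b^2 a) - tr(b^2)  (reduce the a square) = x*y*z - x^2 - y^2 + 2
tr(a b a b) = tr(a b) * tr(a b) - tr(1)  (split on a) = z^2 - 2
tr(a b a) = tr(a) * tr(b a) - tr(b)  (reduce the a square) = x*z - y
tr(a b^2 a b) = tr(b) * tr(a b a b) - tr(a b a)  (reduce the b square) = y*z^2 - x*z - y
tr(b^-1 a b^2 a) = tr(a b^2 a) * tr(b) - tr(a b^2 a b)  (eliminate b^-1) = x*y^2*z - x^2*y - y^3 - y*z^2 + x*z + 3*y
tr(b^2 a^-1 b^-1 a) = tr(b^-1 a b^2) * tr(a) - tr(b^-1 a b^2 a)  (eliminate a^-1) = -x*y^2*z + x^2*y + y^3 + y*z^2 - 3*y
tr(a^2 b^3) = tr(b) * tr(b a^2 b) - tr(b a^2)  (reduce the b square) = x*y^2*z - x^2*y - y^3 - x*z + 3*y
tr(b a^2 b^3) = tr(b) * tr(a^2 b^3) - tr(a^2 b^2)  (reduce the b square) = x*y^3*z - x^2*y^2 - y^4 - 2*x*y*z + x^2 + 4*y^2 - 2
tr(b^2 a b) = tr(b) * tr(a b^2) - tr(a b)  (reduce the b square) = y^2*z - x*y - z
tr(a b a^2 b^2) = tr(a) * tr(b^2 a b a) - tr(b^2 a b)  (reduce the a square) = x*y*z^2 - x^2*z - y^2*z + z
tr(a b a^2 b) = tr(a) * tr(b a b a) - tr(b a b)  (reduce the a square) = x*z^2 - y*z - x
tr(b a^2 b^3 a) = tr(b) * tr(a b a^2 b^2) - tr(a b a^2 b)  (reduce the b square) = x*y^2*z^2 - x^2*y*z - y^3*z - x*z^2 + 2*y*z + x
tr(a b^3 a^-1 b a) = tr(b a^2 b^3) * tr(a) - tr(b a^2 b^3 a)  (eliminate a^-1) = x^2*y^3*z - x^3*y^2 - x*y^4 - x*y^2*z^2 - x^2*y*z + y^3*z + x^3 + 4*x*y^2 + x*z^2 - 2*y*z - 3*x
tr(a b a b^3) = tr(b) * tr(b a b a b) - tr(b a b a)  (reduce the b square) = y^2*z^2 - x*y*z - y^2 - z^2 + 2
tr(b a b a b^3) = tr(b) * tr(a b a b^3) - tr(a b a b^2)  (reduce the b square) = y^3*z^2 - x*y^2*z - y^3 - 2*y*z^2 + x*z + 3*y
tr(a b a b a b) = tr(a b) * tr(a b a b) - tr(a^-1 b^-1)  (split on a) = z^3 - 3*z
tr(a b a b a b^2) = tr(b) * tr(a b a b a b) - tr(a b a b a)  (reduce the b square) = y*z^3 - x*z^2 - 2*y*z + x
tr(b a b a b^3 a) = tr(b) * tr(a b a b a b^2) - tr(a b a b a b)  (reduce the b square) = y^2*z^3 - x*y*z^2 - 2*y^2*z - z^3 + x*y + 3*z
tr(a b^3 a^-1 b a b) = tr(b a b a b^3) * tr(a) - tr(b a b a b^3 a)  (eliminate a^-1) = x*y^3*z^2 - x^2*y^2*z - y^2*z^3 - x*y^3 - x*y*z^2 + x^2*z + 2*y^2*z + z^3 + 2*x*y - 3*z
tr(a b^-1 a b^3 a^-1 b) = tr(a b^3 a^-1 b a) * tr(b) - tr(a b^3 a^-1 b a b)  (eliminate b^-1) = x^2*y^4*z - x^3*y^3 - x*y^5 - 2*x*y^3*z^2 + y^4*z + y^2*z^3 + x^3*y + 5*x*y^3 + 2*x*y*z^2 - x^2*z - 4*y^2*z - z^3 - 5*x*y + 3*z
tr(b^3 a^-1 b^-1 a b^-1 a) = tr(a b^-1 a b^3 a^-1) * tr(b) - tr(a b^-1 a b^3 a^-1 b)  (eliminate b^-1) = -x^2*y^4*z + x^3*y^3 + x*y^5 + 2*x*y^3*z^2 - y^4*z - y^2*z^3 - x^3*y - 5*x*y^3 - 2*x*y*z^2 + x^2*z + 5*y^2*z + z^3 + 4*x*y - 3*z
tr(b^3 a^-1 b^-1 a b^-1 a^-1) = tr(b^3 a^-1 b^-1 a b^-1) * tr(a) - tr(b^3 a^-1 b^-1 a b^-1 a)  (eliminate a^-1) = x^2*y^4*z - x^3*y^3 - x*y^5 - 2*x*y^3*z^2 - x^2*y^2*z + y^4*z + y^2*z^3 + 2*x^3*y + 6*x*y^3 + 3*x*y*z^2 - x^2*z - 5*y^2*z - z^3 - 7*x*y + 3*z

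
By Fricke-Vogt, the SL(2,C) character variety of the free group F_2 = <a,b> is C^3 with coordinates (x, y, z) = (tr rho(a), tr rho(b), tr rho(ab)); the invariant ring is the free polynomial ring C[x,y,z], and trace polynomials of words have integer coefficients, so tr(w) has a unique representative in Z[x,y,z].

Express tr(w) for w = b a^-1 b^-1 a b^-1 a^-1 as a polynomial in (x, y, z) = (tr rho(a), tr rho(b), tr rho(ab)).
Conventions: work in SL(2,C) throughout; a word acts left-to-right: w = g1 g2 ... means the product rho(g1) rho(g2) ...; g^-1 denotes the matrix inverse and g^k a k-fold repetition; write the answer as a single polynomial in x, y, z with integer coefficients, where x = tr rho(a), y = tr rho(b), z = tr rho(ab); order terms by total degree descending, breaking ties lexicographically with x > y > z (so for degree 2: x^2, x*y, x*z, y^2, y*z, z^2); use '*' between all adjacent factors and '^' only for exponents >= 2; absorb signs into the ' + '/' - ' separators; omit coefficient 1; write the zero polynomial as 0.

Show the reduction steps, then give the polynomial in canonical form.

so trace(a^-1) = trace(a) = x
trace(b^2) = trace(b) * trace(b) - trace(1) = y^2 - 2
so trace(b^2 a) = trace(b) * trace(a b) - trace(a) = y*z - x
reduce: trace(b a^-1 b) = trace(b^2) * trace(a) - trace(b^2 a) = x*y^2 - y*z - x
trace(b a b^2) = trace(b) * trace(a b^2) - trace(a b) = y^2*z - x*y - z
so trace(a b a b) = trace(b a) * trace(b a) - trace(1) = z^2 - 2
trace(a b a) = trace(a) * trace(b a) - trace(b) = x*z - y
reduce: trace(b a b^2 a) = trace(b) * trace(a b a b) - trace(a b a) = y*z^2 - x*z - y
trace(b a^-1 b a b) = trace(b a b^2) * trace(a) - trace(b a b^2 a) = x*y^2*z - x^2*y - y*z^2 + y
reduce: trace(b a b a b a) = trace(b a) * trace(b a b a) - trace(b^-1 a^-1) = z^3 - 3*z
reduce: trace(b a^-1 b a b a) = trace(b a b a b) * trace(a) - trace(b a b a b a) = x*y*z^2 - x^2*z - z^3 - x*y + 3*z
reduce: trace(a^-1 b a^-1 b a b) = trace(b a^-1 b a b) * trace(a) - trace(b a^-1 b a b a) = x^2*y^2*z - x^3*y - 2*x*y*z^2 + x^2*z + z^3 + 2*x*y - 3*z
trace(a b^-1 a^-1 b a^-1 b) = trace(a^-1 b a^-1 b a) * trace(b) - trace(a^-1 b a^-1 b a b) = -x^2*y^2*z + x^3*y + x*y^3 + 2*x*y*z^2 - x^2*z - y^2*z - z^3 - 3*x*y + 3*z
trace(b a^-1 b^-1 a b^-1 a^-1) = trace(a b^-1 a^-1 b a^-1) * trace(b) - trace(a b^-1 a^-1 b a^-1 b) = x^2*y^2*z - x^3*y - x*y^3 - 2*x*y*z^2 + x^2*z + y^2*z + z^3 + 4*x*y - 3*z

x^2*y^2*z - x^3*y - x*y^3 - 2*x*y*z^2 + x^2*z + y^2*z + z^3 + 4*x*y - 3*z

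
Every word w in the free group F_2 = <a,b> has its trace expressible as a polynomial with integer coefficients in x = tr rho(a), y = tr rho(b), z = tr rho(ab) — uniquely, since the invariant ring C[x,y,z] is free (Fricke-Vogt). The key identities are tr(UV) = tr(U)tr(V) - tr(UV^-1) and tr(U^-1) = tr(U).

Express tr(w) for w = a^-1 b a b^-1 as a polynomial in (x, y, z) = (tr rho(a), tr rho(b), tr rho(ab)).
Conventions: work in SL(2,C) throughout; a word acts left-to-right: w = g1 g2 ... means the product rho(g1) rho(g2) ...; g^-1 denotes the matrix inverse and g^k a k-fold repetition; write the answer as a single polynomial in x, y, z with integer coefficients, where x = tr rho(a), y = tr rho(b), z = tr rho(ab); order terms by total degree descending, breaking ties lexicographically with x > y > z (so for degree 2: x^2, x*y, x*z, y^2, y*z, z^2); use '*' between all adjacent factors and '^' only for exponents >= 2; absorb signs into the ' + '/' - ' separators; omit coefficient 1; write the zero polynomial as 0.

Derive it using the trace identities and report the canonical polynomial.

and trace(a b a) = trace(a) * trace(b a) - trace(b)  (reduce the a square) = x*z - y
and trace(a b a b) = trace(b a) * trace(b a) - trace(1)  (split on b) = z^2 - 2
and trace(b a b^-1 a) = trace(a b a) * trace(b) - trace(a b a b)  (eliminate b^-1) = x*y*z - y^2 - z^2 + 2
trace(a^-1 b a b^-1) = trace(b a b^-1) * trace(a) - trace(b a b^-1 a)  (eliminate a^-1) = -x*y*z + x^2 + y^2 + z^2 - 2

-x*y*z + x^2 + y^2 + z^2 - 2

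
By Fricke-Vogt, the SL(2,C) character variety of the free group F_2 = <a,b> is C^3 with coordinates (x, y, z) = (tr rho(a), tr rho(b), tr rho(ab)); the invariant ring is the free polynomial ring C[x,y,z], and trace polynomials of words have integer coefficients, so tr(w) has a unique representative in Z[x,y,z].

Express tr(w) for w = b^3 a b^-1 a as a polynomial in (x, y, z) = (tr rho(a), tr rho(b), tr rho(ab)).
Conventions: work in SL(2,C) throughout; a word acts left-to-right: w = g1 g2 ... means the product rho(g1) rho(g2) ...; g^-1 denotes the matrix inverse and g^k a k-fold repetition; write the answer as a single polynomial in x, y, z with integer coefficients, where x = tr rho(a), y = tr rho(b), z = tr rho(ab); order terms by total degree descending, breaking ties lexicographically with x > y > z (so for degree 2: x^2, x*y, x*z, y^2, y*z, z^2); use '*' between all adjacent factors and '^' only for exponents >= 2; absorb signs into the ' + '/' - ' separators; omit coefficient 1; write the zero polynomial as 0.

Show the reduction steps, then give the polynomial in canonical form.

x*y^3*z - x^2*y^2 - y^4 - y^2*z^2 + 4*y^2 + z^2 - 2

tr(b^2 a) = tr(b) tr(a b) - tr(a)  (reduce the b square) = y*z - x
tr(b^2) = tr(b) tr(b) - tr(1)  (reduce the b square) = y^2 - 2
tr(a^2 b^2) = tr(a) tr(b^2 a) - tr(b^2)  (reduce the a square) = x*y*z - x^2 - y^2 + 2
tr(a^2 b) = tr(a) tr(b a) - tr(b)  (reduce the a square) = x*z - y
tr(a b^3 a) = tr(b) tr(a^2 b^2) - tr(a^2 b)  (reduce the b square) = x*y^2*z - x^2*y - y^3 - x*z + 3*y
tr(a b a b) = tr(b a) tr(b a) - tr(1)  (split on b) = z^2 - 2
tr(b a b a b) = tr(b) tr(a b a b) - tr(a b a)  (reduce the b square) = y*z^2 - x*z - y
tr(a b^3 a b) = tr(b) tr(b a b a b) - tr(b a b a)  (reduce the b square) = y^2*z^2 - x*y*z - y^2 - z^2 + 2
tr(b^3 a b^-1 a) = tr(a b^3 a) tr(b) - tr(a b^3 a b)  (eliminate b^-1) = x*y^3*z - x^2*y^2 - y^4 - y^2*z^2 + 4*y^2 + z^2 - 2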